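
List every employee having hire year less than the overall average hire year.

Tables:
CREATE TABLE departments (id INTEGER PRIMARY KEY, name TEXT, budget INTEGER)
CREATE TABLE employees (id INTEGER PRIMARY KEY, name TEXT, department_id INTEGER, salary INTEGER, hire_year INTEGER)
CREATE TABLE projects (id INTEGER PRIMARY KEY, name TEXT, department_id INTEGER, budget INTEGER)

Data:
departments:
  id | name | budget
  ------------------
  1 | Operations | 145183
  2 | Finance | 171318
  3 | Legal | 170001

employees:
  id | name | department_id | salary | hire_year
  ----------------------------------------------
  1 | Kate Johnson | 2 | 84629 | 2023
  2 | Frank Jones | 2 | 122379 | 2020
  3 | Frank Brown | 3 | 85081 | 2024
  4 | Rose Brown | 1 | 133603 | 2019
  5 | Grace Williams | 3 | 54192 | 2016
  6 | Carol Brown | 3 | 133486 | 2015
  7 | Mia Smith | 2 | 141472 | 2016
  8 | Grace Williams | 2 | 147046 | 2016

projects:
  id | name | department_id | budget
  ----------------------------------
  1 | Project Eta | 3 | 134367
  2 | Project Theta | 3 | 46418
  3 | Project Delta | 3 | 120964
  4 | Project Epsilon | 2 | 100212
SELECT name, hire_year FROM employees WHERE hire_year < (SELECT AVG(hire_year) FROM employees)

Execution result:
name | hire_year
Grace Williams | 2016
Carol Brown | 2015
Mia Smith | 2016
Grace Williams | 2016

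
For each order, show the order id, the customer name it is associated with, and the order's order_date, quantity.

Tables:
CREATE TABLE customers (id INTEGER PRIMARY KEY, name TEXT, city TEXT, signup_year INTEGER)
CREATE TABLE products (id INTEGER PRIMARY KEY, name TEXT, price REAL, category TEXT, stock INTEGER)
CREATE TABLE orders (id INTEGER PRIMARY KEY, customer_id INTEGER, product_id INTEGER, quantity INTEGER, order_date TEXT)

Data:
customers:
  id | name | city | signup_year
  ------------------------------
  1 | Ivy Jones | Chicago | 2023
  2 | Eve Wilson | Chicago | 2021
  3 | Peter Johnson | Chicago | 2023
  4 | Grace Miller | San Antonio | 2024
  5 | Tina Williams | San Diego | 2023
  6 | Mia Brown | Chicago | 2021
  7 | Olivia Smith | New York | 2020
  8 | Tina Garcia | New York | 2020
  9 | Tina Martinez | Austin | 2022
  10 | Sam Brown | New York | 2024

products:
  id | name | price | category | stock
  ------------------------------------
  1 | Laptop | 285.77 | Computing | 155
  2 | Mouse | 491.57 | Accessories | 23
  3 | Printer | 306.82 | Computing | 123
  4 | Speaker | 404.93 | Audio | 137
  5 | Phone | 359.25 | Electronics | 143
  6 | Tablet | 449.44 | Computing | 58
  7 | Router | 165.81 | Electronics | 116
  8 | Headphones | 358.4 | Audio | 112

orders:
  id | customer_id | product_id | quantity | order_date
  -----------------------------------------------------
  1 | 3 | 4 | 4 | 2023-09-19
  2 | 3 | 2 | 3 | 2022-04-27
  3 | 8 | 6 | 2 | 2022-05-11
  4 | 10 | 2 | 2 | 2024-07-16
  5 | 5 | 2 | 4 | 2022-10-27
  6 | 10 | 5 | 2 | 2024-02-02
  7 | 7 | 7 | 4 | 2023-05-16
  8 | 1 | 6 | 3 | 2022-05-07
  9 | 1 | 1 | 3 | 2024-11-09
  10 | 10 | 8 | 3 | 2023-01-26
SELECT c.id, p.name AS customer, c.order_date, c.quantity FROM orders c JOIN customers p ON c.customer_id = p.id

Execution result:
id | customer | order_date | quantity
1 | Peter Johnson | 2023-09-19 | 4
2 | Peter Johnson | 2022-04-27 | 3
3 | Tina Garcia | 2022-05-11 | 2
4 | Sam Brown | 2024-07-16 | 2
5 | Tina Williams | 2022-10-27 | 4
6 | Sam Brown | 2024-02-02 | 2
7 | Olivia Smith | 2023-05-16 | 4
8 | Ivy Jones | 2022-05-07 | 3
9 | Ivy Jones | 2024-11-09 | 3
10 | Sam Brown | 2023-01-26 | 3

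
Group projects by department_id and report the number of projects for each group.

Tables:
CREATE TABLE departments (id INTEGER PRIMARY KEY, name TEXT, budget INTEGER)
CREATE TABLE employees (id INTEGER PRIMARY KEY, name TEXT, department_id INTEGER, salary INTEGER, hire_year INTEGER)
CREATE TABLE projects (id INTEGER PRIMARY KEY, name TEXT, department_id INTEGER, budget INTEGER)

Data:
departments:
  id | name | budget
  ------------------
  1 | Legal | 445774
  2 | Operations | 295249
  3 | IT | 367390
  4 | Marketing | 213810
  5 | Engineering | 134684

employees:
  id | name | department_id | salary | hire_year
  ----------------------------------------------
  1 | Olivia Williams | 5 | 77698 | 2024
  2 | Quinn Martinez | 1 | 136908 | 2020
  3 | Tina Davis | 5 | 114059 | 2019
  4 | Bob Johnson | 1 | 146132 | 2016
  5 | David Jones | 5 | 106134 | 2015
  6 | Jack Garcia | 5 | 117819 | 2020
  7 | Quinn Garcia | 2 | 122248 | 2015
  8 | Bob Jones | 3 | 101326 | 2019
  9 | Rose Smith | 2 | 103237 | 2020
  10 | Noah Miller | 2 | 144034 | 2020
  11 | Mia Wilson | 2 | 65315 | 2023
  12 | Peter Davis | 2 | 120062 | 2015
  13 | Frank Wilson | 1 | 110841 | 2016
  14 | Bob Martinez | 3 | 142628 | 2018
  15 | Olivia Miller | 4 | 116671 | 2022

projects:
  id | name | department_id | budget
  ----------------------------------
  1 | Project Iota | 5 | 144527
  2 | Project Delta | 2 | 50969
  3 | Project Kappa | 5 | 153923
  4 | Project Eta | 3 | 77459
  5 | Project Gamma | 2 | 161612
SELECT department_id, COUNT(*) AS n FROM projects GROUP BY department_id

Execution result:
department_id | n
2 | 2
3 | 1
5 | 2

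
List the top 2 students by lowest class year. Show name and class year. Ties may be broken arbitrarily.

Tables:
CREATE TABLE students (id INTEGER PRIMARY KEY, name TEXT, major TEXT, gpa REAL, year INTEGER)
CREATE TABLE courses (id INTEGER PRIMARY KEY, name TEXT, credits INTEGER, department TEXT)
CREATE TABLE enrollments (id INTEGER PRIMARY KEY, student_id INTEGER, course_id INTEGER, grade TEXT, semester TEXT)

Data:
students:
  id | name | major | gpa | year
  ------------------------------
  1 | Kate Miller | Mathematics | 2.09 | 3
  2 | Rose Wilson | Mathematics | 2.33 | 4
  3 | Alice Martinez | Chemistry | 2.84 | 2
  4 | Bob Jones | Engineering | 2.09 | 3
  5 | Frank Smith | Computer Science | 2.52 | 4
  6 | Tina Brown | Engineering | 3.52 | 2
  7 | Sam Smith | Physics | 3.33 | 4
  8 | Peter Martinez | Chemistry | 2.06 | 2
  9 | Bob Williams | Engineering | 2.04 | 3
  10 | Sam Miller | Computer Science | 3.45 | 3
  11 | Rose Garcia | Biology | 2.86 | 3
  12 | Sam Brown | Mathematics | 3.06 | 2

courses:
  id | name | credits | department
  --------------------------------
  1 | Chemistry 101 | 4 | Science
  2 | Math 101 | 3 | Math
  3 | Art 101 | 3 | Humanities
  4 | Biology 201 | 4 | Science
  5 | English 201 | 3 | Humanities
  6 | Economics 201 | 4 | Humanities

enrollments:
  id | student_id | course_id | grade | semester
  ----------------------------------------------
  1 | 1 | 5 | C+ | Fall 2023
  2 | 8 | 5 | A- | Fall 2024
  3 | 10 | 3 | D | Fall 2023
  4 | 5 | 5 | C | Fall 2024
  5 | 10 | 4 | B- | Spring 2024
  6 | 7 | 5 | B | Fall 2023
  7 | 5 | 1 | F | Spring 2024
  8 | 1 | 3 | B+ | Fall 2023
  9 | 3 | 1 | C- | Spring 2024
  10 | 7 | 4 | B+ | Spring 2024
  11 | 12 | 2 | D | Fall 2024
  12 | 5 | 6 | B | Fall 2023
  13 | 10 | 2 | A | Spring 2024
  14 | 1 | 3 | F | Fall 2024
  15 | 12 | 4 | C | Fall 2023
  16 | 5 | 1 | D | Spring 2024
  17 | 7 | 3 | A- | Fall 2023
SELECT name, year FROM students ORDER BY year ASC LIMIT 2

Execution result:
name | year
Alice Martinez | 2
Tina Brown | 2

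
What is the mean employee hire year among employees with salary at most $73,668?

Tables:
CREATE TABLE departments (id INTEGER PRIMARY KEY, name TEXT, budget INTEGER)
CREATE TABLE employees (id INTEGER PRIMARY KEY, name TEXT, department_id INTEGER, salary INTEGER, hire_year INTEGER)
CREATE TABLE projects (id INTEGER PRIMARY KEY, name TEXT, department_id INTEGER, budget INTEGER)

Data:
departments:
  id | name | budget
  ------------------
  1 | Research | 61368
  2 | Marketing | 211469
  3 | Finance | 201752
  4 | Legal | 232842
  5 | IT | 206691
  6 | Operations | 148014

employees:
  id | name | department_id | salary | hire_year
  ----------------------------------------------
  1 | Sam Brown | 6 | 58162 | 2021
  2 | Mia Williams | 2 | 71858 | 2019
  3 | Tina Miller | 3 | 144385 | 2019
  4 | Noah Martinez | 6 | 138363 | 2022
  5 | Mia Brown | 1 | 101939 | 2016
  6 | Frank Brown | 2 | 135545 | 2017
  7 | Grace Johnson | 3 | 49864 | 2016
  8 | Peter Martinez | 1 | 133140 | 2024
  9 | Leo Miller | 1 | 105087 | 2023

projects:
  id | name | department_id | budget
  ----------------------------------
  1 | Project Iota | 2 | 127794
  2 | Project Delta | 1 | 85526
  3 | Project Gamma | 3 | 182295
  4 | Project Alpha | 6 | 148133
SELECT AVG(hire_year) FROM employees WHERE salary <= 73668

Execution result:
2018.67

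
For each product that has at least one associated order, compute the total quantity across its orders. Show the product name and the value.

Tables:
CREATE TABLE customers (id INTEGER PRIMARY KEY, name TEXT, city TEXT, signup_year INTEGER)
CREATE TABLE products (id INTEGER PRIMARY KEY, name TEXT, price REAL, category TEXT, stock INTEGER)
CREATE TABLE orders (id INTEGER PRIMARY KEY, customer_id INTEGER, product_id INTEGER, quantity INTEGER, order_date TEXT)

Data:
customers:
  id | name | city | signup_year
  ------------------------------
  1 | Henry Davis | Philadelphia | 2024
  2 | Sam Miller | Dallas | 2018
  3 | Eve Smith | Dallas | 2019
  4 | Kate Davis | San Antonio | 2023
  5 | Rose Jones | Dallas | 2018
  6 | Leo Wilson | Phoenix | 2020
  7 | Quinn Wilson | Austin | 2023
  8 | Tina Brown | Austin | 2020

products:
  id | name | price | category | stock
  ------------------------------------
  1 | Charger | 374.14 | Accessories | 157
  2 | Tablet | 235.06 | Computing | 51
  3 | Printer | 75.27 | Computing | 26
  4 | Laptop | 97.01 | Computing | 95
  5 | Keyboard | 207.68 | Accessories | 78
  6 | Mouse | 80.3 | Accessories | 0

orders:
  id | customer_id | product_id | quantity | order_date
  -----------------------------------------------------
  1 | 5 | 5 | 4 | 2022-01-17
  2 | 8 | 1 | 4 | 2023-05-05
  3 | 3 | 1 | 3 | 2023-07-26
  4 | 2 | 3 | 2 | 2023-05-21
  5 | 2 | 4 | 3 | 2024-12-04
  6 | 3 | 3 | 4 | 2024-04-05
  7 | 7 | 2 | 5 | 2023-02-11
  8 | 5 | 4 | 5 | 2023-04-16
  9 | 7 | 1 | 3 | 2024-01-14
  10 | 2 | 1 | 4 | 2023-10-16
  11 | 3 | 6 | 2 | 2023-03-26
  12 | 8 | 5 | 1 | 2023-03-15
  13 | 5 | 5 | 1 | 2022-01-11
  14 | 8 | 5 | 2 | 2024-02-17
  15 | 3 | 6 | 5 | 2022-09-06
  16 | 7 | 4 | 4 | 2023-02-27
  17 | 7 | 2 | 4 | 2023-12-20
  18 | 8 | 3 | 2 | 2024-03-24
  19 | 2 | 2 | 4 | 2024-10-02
SELECT p.name, SUM(c.quantity) AS sum_quantity FROM orders c JOIN products p ON c.product_id = p.id GROUP BY p.id, p.name

Execution result:
name | sum_quantity
Charger | 14
Tablet | 13
Printer | 8
Laptop | 12
Keyboard | 8
Mouse | 7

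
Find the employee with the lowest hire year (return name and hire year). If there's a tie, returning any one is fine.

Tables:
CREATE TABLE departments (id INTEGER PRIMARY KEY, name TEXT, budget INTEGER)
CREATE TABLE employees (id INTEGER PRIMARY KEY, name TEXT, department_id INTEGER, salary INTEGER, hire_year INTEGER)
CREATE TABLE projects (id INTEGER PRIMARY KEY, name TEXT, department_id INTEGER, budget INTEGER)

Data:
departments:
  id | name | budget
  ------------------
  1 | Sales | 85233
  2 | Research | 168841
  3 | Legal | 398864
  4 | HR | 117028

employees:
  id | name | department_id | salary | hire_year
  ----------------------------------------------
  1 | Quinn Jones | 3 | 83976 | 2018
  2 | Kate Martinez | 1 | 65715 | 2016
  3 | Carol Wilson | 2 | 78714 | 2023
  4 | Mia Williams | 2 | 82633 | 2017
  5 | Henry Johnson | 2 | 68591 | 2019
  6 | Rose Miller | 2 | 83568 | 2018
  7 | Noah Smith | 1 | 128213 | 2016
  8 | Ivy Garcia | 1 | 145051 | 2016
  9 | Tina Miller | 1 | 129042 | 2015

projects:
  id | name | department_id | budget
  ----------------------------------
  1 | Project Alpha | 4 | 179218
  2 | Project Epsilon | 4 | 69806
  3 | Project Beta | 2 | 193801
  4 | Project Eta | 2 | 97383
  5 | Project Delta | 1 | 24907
SELECT name, hire_year FROM employees ORDER BY hire_year ASC LIMIT 1

Execution result:
name | hire_year
Tina Miller | 2015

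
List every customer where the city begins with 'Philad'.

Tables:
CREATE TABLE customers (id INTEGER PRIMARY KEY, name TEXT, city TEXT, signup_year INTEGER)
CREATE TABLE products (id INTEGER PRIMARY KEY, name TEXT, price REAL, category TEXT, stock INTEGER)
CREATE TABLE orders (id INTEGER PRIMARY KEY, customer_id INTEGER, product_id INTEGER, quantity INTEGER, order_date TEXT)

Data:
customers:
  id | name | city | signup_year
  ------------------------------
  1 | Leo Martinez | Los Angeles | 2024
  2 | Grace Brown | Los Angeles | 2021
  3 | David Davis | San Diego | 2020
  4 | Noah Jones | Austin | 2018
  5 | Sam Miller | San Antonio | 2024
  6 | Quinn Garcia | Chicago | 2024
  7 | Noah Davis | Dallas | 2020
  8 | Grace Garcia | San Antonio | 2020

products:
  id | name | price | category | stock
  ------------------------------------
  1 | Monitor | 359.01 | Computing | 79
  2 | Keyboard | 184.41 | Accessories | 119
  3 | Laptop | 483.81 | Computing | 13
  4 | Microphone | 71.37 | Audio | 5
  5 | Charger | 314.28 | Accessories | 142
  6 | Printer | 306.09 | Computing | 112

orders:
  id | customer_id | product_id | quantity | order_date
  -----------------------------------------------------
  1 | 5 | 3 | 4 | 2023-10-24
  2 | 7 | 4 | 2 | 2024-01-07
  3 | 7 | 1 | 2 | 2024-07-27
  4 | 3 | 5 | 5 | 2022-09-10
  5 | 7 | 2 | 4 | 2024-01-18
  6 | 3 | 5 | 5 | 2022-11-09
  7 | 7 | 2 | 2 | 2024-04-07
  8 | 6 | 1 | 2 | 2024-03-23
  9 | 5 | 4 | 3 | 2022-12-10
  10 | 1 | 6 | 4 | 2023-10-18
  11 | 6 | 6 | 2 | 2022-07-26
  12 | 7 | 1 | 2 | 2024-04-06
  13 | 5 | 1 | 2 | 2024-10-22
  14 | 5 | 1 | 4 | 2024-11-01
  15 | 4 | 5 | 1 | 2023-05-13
SELECT name, city FROM customers WHERE city LIKE 'Philad%'

Execution result:
(no rows)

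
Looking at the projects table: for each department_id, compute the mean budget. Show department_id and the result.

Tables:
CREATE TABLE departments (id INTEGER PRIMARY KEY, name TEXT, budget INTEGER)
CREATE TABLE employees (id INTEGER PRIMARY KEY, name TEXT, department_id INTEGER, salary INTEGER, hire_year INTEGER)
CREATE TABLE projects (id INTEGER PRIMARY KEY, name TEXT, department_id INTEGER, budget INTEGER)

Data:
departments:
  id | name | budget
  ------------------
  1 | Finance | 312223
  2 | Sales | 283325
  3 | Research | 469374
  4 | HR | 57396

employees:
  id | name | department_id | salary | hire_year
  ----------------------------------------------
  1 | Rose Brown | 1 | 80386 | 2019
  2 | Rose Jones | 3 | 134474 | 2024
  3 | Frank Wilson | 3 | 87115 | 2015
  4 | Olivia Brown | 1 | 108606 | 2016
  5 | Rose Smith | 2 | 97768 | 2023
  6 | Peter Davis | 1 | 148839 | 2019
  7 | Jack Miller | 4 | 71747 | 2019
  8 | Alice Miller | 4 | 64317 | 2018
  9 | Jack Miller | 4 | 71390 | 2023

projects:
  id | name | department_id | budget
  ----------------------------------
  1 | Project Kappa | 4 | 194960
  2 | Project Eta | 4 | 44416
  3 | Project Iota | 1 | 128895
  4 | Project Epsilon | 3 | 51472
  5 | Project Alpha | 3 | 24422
SELECT department_id, AVG(budget) AS avg_budget FROM projects GROUP BY department_id

Execution result:
department_id | avg_budget
1 | 128895.00
3 | 37947.00
4 | 119688.00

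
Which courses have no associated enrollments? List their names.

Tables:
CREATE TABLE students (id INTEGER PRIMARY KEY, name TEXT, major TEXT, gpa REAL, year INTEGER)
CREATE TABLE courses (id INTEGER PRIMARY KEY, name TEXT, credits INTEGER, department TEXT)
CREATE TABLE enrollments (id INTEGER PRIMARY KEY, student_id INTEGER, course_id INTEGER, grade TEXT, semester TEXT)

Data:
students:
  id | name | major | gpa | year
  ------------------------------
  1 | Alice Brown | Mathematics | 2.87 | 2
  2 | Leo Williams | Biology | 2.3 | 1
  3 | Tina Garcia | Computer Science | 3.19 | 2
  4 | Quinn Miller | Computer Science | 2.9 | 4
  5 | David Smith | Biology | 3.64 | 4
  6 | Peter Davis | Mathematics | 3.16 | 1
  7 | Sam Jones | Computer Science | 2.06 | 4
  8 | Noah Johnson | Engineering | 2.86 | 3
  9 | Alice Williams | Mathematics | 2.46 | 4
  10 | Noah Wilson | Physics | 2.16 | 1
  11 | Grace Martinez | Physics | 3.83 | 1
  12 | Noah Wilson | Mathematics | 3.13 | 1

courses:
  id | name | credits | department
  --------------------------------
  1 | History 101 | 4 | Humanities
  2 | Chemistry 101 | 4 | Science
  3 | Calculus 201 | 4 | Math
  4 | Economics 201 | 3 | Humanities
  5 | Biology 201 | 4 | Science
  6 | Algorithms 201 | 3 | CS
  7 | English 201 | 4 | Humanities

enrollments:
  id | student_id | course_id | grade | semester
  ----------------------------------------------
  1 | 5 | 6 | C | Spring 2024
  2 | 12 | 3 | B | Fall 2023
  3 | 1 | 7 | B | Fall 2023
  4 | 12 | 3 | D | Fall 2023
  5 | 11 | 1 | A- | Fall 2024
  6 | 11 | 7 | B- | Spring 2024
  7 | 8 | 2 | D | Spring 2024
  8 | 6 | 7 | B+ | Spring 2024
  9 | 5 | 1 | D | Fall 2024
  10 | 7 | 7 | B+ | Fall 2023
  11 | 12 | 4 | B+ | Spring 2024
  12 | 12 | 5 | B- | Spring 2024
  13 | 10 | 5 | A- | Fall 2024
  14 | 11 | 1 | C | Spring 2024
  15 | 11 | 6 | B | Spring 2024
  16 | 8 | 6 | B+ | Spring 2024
SELECT p.name FROM courses p LEFT JOIN enrollments c ON c.course_id = p.id WHERE c.id IS NULL

Execution result:
(no rows)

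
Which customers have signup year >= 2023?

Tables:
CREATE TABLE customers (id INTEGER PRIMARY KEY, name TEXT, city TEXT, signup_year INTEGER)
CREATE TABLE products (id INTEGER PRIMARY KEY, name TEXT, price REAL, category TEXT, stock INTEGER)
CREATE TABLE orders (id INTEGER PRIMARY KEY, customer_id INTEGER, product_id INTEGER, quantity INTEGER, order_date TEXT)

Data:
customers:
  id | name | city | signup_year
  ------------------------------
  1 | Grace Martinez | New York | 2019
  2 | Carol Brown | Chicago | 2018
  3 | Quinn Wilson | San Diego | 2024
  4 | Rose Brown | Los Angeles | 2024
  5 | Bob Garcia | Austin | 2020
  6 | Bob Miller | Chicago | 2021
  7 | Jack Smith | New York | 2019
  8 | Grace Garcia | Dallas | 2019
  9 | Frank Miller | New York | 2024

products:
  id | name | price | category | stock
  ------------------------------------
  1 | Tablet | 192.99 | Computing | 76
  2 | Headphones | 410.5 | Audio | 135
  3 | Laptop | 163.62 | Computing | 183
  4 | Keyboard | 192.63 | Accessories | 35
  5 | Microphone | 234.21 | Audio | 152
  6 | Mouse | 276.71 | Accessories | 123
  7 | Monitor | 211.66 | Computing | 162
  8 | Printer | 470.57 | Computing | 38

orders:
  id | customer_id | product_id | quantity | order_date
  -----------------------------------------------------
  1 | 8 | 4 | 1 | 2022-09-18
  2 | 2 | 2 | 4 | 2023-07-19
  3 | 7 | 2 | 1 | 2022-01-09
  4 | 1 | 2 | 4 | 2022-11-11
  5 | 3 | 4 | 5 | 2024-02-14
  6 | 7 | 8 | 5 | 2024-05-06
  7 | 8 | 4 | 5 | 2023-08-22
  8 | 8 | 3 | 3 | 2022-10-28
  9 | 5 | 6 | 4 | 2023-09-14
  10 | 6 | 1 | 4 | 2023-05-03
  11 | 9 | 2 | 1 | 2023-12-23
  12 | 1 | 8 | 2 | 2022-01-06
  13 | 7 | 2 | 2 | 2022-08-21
SELECT name, signup_year FROM customers WHERE signup_year >= 2023

Execution result:
name | signup_year
Quinn Wilson | 2024
Rose Brown | 2024
Frank Miller | 2024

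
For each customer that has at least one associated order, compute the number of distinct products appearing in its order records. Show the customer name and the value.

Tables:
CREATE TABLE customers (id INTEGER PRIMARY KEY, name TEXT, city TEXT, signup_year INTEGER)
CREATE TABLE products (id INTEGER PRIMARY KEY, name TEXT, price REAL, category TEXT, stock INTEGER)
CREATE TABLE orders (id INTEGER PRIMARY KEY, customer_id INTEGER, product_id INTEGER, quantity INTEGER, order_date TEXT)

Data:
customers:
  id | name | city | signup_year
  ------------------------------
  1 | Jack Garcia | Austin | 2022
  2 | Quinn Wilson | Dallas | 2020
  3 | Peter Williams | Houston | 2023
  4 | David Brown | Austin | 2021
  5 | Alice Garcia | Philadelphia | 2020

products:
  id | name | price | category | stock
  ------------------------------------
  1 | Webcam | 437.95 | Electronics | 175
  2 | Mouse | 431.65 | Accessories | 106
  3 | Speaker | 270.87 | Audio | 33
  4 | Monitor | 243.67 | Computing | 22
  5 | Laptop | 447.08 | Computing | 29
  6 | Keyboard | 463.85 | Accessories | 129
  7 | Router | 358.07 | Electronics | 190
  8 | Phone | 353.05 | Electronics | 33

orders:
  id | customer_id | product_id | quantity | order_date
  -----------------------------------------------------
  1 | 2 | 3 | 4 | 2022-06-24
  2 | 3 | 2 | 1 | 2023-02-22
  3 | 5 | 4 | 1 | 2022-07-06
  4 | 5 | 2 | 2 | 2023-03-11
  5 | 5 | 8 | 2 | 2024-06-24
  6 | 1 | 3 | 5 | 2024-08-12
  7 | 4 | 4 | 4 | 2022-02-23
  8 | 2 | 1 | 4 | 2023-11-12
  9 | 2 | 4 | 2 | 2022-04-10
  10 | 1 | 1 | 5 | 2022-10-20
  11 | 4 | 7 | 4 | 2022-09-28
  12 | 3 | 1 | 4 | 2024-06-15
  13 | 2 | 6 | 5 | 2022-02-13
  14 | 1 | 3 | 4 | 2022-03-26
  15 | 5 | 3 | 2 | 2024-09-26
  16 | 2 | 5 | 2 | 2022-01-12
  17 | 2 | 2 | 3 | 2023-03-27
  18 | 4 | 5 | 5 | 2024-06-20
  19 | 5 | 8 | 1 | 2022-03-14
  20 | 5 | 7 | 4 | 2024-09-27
SELECT p.name, COUNT(DISTINCT c.product_id) AS distinct_product_count FROM orders c JOIN customers p ON c.customer_id = p.id GROUP BY p.id, p.name

Execution result:
name | distinct_product_count
Jack Garcia | 2
Quinn Wilson | 6
Peter Williams | 2
David Brown | 3
Alice Garcia | 5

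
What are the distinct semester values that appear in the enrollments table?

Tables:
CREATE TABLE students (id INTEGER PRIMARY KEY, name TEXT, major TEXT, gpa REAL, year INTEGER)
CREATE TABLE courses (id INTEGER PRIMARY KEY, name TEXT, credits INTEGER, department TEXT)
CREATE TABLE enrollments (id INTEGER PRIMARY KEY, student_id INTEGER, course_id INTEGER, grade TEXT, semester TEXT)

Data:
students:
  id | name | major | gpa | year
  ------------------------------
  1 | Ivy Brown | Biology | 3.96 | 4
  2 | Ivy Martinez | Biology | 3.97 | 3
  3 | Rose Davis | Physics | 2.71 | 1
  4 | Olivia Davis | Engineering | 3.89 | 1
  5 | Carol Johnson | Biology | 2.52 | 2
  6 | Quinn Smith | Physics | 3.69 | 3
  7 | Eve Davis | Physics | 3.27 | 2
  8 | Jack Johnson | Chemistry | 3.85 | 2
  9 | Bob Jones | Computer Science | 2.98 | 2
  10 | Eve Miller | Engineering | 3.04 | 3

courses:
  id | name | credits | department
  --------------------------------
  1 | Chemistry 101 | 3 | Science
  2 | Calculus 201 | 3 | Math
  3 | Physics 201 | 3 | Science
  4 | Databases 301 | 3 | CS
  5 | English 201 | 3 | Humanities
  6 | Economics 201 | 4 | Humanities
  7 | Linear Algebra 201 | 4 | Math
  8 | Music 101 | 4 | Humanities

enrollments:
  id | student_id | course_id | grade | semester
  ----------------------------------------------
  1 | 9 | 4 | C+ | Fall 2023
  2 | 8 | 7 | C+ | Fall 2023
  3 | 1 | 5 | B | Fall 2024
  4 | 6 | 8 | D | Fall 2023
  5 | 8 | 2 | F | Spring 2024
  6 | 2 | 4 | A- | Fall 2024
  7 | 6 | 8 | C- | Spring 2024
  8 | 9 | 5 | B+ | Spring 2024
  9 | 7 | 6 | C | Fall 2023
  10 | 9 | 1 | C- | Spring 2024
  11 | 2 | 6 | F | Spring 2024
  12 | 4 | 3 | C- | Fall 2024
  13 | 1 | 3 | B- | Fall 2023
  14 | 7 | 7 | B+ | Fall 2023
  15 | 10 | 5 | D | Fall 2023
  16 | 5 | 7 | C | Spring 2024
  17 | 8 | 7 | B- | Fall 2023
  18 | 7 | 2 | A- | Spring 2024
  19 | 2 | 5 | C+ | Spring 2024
SELECT DISTINCT semester FROM enrollments

Execution result:
semester
Fall 2023
Fall 2024
Spring 2024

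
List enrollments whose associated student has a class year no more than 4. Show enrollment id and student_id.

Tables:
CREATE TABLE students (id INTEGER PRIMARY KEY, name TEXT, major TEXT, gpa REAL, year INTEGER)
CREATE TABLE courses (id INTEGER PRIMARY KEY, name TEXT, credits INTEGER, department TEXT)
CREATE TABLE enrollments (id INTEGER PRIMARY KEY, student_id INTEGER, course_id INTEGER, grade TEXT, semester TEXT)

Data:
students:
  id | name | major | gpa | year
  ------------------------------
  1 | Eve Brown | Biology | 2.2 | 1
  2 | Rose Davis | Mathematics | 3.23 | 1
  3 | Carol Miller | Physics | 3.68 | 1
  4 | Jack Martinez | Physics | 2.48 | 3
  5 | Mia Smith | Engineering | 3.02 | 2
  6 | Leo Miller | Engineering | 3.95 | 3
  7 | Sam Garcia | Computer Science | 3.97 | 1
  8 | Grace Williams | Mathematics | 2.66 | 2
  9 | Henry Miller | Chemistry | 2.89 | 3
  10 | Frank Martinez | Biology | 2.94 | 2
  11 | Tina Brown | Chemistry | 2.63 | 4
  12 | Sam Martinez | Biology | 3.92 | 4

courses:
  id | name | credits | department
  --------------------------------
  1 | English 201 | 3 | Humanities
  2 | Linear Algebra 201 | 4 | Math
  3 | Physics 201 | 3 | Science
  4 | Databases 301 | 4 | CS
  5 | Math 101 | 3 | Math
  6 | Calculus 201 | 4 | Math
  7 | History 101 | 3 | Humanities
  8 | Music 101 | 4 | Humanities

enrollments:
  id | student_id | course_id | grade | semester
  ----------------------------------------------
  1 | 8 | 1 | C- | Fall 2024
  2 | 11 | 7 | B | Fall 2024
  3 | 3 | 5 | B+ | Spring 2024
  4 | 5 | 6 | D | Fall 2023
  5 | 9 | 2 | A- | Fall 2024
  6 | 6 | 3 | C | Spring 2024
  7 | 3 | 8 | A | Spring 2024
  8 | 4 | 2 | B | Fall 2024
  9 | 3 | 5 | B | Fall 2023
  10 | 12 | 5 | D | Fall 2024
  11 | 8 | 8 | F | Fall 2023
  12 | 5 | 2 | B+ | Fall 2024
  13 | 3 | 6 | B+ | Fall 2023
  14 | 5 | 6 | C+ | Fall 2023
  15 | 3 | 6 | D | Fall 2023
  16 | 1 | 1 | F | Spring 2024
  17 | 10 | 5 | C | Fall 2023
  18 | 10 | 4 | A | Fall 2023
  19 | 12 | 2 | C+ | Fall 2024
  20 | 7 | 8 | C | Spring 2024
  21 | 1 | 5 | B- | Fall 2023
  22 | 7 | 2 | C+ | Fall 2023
SELECT id, student_id FROM enrollments WHERE student_id IN (SELECT id FROM students WHERE year <= 4)

Execution result:
id | student_id
1 | 8
2 | 11
3 | 3
4 | 5
5 | 9
6 | 6
7 | 3
8 | 4
9 | 3
10 | 12
11 | 8
12 | 5
13 | 3
14 | 5
15 | 3
16 | 1
17 | 10
18 | 10
19 | 12
20 | 7
21 | 1
22 | 7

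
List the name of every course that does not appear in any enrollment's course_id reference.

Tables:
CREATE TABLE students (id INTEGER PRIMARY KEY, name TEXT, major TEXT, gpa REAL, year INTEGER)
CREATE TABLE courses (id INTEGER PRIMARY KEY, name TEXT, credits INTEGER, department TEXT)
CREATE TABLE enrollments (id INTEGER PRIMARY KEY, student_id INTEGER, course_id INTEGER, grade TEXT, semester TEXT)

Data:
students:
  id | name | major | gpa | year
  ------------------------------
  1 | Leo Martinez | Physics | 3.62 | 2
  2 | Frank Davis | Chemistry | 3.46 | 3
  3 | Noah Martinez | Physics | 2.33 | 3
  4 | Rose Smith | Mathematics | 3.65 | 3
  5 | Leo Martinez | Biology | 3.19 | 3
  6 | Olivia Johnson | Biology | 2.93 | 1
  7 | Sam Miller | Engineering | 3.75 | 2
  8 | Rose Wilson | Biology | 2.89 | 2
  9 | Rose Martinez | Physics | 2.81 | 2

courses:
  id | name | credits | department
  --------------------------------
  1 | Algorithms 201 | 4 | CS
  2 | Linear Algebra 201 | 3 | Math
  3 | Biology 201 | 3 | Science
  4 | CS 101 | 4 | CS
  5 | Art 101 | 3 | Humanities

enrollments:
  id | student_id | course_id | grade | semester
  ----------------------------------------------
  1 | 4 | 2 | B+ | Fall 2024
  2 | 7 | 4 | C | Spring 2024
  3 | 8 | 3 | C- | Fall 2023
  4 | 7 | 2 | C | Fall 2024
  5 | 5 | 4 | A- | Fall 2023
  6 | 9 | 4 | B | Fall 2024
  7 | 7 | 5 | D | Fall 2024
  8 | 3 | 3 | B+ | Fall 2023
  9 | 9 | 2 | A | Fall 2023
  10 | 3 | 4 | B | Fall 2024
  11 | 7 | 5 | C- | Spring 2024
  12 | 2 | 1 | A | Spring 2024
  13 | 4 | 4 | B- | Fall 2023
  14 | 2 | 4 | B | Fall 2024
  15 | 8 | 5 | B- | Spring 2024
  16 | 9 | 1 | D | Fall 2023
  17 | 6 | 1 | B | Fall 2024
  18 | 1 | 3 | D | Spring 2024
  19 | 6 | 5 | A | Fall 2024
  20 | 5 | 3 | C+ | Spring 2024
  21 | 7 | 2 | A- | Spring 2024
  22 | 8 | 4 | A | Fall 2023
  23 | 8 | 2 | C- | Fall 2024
SELECT p.name FROM courses p LEFT JOIN enrollments c ON c.course_id = p.id WHERE c.id IS NULL

Execution result:
(no rows)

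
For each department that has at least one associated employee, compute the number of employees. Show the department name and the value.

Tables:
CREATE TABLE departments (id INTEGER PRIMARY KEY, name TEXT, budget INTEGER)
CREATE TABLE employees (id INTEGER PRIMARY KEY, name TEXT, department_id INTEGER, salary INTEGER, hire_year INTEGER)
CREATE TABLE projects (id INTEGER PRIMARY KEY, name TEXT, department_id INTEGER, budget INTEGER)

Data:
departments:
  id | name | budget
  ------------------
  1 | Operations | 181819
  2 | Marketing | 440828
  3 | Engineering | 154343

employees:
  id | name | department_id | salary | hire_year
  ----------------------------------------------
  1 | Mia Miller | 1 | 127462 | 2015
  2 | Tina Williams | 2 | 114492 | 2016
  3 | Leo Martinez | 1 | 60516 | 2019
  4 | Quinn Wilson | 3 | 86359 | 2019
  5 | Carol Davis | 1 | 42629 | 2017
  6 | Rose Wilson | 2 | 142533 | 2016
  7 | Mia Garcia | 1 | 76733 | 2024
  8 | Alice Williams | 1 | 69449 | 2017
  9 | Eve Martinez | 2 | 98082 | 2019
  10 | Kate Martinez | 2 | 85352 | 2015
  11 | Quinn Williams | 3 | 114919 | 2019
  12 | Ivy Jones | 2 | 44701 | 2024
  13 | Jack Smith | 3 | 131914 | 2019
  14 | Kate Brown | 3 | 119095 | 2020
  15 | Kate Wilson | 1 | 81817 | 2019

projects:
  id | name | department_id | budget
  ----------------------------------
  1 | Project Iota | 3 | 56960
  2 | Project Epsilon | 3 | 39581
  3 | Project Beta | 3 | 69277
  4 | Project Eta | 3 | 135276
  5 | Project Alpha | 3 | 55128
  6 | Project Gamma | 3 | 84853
SELECT p.name, COUNT(*) AS n FROM employees c JOIN departments p ON c.department_id = p.id GROUP BY p.id, p.name

Execution result:
name | n
Operations | 6
Marketing | 5
Engineering | 4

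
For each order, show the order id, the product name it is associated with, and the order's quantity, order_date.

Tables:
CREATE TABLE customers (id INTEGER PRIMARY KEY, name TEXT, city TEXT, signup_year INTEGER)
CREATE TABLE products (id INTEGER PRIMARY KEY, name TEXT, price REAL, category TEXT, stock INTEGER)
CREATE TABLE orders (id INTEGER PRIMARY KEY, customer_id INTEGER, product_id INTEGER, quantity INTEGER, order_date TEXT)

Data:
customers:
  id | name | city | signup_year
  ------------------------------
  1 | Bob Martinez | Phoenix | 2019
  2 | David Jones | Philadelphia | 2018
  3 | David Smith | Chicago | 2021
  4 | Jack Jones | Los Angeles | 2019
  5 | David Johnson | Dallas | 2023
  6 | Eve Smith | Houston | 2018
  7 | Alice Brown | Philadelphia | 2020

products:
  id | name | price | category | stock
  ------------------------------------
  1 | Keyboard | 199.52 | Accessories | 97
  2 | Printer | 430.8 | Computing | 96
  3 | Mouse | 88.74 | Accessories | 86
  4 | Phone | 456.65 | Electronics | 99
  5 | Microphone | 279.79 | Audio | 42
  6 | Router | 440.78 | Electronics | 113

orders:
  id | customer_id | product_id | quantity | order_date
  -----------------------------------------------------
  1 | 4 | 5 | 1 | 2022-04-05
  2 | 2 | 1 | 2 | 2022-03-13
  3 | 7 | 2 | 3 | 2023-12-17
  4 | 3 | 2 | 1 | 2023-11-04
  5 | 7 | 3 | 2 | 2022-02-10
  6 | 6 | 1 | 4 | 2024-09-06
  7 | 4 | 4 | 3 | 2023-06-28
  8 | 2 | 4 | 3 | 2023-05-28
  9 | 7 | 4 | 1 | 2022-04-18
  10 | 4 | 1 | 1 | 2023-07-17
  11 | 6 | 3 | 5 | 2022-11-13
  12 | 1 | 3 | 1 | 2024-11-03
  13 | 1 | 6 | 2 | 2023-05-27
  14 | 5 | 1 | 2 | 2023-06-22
SELECT c.id, p.name AS product, c.quantity, c.order_date FROM orders c JOIN products p ON c.product_id = p.id

Execution result:
id | product | quantity | order_date
1 | Microphone | 1 | 2022-04-05
2 | Keyboard | 2 | 2022-03-13
3 | Printer | 3 | 2023-12-17
4 | Printer | 1 | 2023-11-04
5 | Mouse | 2 | 2022-02-10
6 | Keyboard | 4 | 2024-09-06
7 | Phone | 3 | 2023-06-28
8 | Phone | 3 | 2023-05-28
9 | Phone | 1 | 2022-04-18
10 | Keyboard | 1 | 2023-07-17
11 | Mouse | 5 | 2022-11-13
12 | Mouse | 1 | 2024-11-03
13 | Router | 2 | 2023-05-27
14 | Keyboard | 2 | 2023-06-22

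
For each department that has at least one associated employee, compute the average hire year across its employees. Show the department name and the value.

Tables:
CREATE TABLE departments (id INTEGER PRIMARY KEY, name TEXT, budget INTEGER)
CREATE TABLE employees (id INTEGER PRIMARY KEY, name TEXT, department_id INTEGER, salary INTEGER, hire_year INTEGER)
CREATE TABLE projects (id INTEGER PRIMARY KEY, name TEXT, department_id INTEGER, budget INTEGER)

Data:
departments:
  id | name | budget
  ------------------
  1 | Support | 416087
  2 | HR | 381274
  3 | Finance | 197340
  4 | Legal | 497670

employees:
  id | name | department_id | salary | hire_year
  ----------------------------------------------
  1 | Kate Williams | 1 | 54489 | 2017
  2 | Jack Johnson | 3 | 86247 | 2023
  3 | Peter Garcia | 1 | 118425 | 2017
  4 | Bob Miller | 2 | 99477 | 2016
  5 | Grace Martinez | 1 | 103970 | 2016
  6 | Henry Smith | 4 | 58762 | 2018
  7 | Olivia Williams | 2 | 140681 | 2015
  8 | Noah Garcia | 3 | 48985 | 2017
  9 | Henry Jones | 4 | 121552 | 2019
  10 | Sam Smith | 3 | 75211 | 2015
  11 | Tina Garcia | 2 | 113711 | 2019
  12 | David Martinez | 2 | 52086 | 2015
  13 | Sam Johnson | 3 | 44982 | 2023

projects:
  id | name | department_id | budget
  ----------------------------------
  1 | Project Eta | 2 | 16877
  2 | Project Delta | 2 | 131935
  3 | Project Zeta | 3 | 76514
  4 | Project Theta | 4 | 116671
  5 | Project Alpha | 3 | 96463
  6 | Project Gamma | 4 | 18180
SELECT p.name, AVG(c.hire_year) AS avg_hire_year FROM employees c JOIN departments p ON c.department_id = p.id GROUP BY p.id, p.name

Execution result:
name | avg_hire_year
Support | 2016.67
HR | 2016.25
Finance | 2019.50
Legal | 2018.50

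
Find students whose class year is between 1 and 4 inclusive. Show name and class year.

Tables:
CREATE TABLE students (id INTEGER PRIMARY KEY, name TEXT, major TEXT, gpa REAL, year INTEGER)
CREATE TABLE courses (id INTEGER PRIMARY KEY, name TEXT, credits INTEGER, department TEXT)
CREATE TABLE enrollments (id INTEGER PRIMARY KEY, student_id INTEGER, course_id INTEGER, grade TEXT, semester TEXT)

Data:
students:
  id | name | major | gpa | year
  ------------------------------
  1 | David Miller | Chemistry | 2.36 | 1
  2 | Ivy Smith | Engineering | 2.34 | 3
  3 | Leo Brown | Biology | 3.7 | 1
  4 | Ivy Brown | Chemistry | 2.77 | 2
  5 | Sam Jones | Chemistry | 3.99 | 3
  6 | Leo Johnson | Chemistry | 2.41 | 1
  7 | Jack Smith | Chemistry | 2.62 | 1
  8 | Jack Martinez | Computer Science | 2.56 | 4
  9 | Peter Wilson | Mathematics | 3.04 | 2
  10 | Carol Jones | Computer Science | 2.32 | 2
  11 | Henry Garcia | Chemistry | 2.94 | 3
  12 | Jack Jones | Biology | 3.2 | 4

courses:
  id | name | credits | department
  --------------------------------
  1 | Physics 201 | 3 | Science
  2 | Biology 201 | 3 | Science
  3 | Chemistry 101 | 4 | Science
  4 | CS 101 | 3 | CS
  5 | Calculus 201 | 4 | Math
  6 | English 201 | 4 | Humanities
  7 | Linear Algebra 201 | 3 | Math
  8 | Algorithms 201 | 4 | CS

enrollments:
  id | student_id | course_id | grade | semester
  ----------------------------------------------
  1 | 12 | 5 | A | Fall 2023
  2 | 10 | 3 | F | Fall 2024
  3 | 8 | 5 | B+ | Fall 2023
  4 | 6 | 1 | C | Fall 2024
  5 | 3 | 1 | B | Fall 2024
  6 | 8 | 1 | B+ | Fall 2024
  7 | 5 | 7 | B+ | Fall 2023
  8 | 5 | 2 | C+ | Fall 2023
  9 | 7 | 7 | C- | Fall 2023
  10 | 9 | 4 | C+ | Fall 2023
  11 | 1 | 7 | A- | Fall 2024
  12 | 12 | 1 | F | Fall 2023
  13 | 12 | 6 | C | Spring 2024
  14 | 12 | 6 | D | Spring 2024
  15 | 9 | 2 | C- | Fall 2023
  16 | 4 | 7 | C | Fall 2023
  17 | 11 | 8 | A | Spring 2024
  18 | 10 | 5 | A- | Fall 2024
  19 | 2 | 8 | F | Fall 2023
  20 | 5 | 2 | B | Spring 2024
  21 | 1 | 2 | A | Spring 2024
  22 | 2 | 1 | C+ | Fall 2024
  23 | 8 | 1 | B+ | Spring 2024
SELECT name, year FROM students WHERE year BETWEEN 1 AND 4

Execution result:
name | year
David Miller | 1
Ivy Smith | 3
Leo Brown | 1
Ivy Brown | 2
Sam Jones | 3
Leo Johnson | 1
Jack Smith | 1
Jack Martinez | 4
Peter Wilson | 2
Carol Jones | 2
Henry Garcia | 3
Jack Jones | 4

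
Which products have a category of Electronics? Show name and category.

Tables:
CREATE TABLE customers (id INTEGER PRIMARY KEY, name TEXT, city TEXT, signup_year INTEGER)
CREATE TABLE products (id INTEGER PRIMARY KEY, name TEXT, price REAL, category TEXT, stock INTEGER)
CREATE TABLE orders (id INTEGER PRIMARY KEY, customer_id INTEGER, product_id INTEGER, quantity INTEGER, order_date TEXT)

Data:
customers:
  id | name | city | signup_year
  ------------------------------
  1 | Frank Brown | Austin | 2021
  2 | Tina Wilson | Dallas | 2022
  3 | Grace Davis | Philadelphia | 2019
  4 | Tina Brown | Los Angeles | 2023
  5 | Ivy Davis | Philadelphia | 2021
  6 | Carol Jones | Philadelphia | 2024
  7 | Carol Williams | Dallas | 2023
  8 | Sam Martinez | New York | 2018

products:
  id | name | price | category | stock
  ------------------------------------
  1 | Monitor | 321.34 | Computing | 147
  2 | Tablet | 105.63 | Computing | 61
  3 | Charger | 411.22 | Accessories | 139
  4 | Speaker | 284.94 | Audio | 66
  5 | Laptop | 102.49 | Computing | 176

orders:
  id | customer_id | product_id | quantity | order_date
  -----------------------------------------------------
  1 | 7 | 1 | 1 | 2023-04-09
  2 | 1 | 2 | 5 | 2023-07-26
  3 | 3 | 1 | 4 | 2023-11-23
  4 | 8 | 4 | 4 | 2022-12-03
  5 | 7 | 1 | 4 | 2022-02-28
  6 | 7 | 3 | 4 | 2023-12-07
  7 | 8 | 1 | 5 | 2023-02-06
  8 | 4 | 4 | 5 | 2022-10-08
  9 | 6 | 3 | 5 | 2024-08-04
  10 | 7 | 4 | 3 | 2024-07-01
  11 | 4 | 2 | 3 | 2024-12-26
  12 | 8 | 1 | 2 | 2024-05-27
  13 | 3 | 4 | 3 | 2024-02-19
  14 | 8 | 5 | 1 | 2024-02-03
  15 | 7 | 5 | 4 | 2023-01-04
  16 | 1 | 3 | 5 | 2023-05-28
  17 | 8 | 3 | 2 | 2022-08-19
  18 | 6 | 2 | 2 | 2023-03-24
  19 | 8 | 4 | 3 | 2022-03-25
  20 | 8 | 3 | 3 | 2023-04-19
SELECT name, category FROM products WHERE category = 'Electronics'

Execution result:
(no rows)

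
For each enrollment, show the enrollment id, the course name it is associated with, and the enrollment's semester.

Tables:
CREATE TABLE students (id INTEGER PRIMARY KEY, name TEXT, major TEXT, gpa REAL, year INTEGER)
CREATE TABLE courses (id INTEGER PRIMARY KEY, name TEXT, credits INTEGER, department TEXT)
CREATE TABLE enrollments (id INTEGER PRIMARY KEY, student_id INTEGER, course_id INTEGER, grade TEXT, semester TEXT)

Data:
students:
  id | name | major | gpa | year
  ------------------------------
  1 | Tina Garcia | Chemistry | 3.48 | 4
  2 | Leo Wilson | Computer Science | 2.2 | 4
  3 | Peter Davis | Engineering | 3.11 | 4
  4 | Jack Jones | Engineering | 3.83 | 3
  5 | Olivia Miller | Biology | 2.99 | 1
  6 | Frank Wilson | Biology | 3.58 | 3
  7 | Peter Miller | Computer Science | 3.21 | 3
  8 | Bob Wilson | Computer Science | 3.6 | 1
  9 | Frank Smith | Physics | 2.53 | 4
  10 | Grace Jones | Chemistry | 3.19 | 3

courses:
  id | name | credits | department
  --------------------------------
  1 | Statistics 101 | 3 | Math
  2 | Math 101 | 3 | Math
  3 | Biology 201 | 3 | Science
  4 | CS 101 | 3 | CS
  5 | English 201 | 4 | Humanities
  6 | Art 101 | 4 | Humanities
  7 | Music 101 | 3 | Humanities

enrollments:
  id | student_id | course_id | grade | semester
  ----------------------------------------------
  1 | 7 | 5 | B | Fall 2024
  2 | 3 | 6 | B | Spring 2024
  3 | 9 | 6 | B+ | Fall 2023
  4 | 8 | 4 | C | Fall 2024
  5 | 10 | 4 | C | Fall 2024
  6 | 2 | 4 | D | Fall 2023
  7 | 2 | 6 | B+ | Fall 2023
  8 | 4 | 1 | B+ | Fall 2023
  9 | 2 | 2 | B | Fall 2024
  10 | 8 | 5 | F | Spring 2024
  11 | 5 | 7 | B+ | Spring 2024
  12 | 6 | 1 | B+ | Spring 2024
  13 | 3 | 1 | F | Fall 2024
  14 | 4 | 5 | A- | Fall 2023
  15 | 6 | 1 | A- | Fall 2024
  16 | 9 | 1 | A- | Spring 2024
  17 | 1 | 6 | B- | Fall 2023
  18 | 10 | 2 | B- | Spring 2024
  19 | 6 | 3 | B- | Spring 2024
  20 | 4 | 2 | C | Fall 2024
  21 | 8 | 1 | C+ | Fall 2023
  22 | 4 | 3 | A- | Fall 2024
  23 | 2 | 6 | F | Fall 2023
SELECT c.id, p.name AS course, c.semester FROM enrollments c JOIN courses p ON c.course_id = p.id

Execution result:
id | course | semester
1 | English 201 | Fall 2024
2 | Art 101 | Spring 2024
3 | Art 101 | Fall 2023
4 | CS 101 | Fall 2024
5 | CS 101 | Fall 2024
6 | CS 101 | Fall 2023
7 | Art 101 | Fall 2023
8 | Statistics 101 | Fall 2023
9 | Math 101 | Fall 2024
10 | English 201 | Spring 2024
11 | Music 101 | Spring 2024
12 | Statistics 101 | Spring 2024
13 | Statistics 101 | Fall 2024
14 | English 201 | Fall 2023
15 | Statistics 101 | Fall 2024
16 | Statistics 101 | Spring 2024
17 | Art 101 | Fall 2023
18 | Math 101 | Spring 2024
19 | Biology 201 | Spring 2024
20 | Math 101 | Fall 2024
21 | Statistics 101 | Fall 2023
22 | Biology 201 | Fall 2024
23 | Art 101 | Fall 2023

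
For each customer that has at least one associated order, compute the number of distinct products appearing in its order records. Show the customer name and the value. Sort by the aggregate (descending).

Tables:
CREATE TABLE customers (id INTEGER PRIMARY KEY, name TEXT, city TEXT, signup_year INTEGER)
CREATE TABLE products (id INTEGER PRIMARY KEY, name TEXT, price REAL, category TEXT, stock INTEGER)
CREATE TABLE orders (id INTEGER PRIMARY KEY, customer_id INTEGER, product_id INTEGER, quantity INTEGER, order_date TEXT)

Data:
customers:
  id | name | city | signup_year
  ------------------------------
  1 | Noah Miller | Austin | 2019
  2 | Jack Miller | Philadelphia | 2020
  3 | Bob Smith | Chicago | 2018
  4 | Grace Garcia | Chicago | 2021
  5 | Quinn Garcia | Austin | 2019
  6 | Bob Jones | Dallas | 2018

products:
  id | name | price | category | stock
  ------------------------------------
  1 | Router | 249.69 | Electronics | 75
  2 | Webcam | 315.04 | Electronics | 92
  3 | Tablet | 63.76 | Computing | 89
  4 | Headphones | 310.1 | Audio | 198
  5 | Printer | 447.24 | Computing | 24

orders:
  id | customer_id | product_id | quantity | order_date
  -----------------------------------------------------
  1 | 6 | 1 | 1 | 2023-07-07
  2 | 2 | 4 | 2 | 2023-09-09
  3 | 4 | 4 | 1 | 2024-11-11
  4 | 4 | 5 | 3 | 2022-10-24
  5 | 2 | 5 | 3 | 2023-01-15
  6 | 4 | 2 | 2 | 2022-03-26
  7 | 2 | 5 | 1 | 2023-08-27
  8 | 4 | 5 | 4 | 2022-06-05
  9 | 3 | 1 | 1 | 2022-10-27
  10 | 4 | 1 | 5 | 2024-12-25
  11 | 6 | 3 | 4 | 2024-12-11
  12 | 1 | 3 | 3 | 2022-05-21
SELECT p.name, COUNT(DISTINCT c.product_id) AS distinct_product_count FROM orders c JOIN customers p ON c.customer_id = p.id GROUP BY p.id, p.name ORDER BY distinct_product_count DESC

Execution result:
name | distinct_product_count
Grace Garcia | 4
Jack Miller | 2
Bob Jones | 2
Noah Miller | 1
Bob Smith | 1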